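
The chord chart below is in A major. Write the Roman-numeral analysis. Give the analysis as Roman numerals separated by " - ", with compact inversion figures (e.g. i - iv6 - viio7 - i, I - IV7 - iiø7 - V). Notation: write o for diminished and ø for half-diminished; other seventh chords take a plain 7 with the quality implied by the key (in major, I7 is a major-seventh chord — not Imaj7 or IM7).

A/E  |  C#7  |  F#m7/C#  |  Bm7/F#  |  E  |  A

I64 - V7/vi - vi43 - ii43 - V - I

A/E has root A, degree 1 in A major, so I64.
C#7: chromatic; C# is V of vi, so V7/vi.
F#m7/C# has root F#, degree 6 in A major, so vi43.
Bm7/F# has root B, degree 2 in A major, so ii43.
E has root E, degree 5 in A major, so V.
A: major triad on A = scale degree 1 → I.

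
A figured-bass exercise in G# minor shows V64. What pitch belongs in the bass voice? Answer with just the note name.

A#

V in G# minor has root D#; the chord is D#-F##-A#.
The figure 64 means second inversion — the fifth is in the bass.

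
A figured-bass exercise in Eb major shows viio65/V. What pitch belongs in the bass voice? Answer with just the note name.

C

The applied chord viio65/V is rooted on A: A-C-Eb-Gb.
The figure 65 means first inversion — the third is in the bass.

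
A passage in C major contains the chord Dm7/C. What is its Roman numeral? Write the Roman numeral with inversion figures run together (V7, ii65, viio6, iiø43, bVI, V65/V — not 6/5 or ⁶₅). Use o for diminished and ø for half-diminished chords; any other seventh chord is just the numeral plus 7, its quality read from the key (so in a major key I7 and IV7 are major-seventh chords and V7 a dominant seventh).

ii42

Stacked in thirds the chord is D-F-A-C: a minor seventh chord on D.
In C major, D is the supertonic; the diatonic minor seventh chord there is ii7.
With C in the bass the chord is in third inversion, so the figured bass is 42.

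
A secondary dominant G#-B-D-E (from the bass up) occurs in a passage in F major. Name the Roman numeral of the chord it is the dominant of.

The chord is a dominant seventh chord on E.
A dominant resolves down a perfect fifth: E → A. In F major, A is scale degree 3, i.e. iii.

iii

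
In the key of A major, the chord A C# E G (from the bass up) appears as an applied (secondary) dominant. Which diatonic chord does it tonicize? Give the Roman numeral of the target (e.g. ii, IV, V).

The chord is a dominant seventh chord on A.
A dominant resolves down a perfect fifth: A → D. In A major, D is scale degree 4, i.e. IV.

IV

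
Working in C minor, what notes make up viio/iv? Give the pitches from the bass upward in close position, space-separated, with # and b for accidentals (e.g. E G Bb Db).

E G Bb

The slash marks an applied leading-tone chord: viio of iv. In C minor, iv is F, so the leading tone to it is E, a half step below.
Building a diminished triad on E gives E-G-Bb.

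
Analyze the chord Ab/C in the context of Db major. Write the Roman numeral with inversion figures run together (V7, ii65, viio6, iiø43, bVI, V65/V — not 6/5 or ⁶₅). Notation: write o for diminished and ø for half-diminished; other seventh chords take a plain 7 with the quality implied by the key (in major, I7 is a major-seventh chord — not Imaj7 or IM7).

V6

The pitches Ab-C-Eb form a major triad rooted on Ab.
Ab is scale degree 5 in Db major, and a major triad on that degree is written V.
With C in the bass the chord is in first inversion, so the figured bass is 6.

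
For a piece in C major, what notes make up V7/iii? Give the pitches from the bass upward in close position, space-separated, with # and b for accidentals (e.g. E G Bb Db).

B D# F# A

V7/iii is a secondary dominant — the dominant seventh of iii. iii in C major is E, so the applied chord's root is B, a perfect fifth above.
Building a dominant seventh chord on B gives B-D#-F#-A.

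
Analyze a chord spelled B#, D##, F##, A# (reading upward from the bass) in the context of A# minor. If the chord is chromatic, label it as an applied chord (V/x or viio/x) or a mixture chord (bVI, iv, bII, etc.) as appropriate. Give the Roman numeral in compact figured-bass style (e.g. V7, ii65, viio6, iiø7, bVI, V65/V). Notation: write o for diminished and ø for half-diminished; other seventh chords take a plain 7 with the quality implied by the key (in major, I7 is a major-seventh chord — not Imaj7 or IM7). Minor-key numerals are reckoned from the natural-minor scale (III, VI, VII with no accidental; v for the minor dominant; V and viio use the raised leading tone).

V7/V

Stacked in thirds the chord is B#-D##-F##-A#: a dominant seventh chord on B#.
B# is not a diatonic chord root with this quality in A# minor, but it lies a perfect fifth above E# (V), so the chord functions as an applied dominant of V.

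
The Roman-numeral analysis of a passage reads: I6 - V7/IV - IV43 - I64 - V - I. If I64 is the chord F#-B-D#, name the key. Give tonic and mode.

B major

The anchor chord is a major triad on B, labeled I64.
If B is scale degree 1 and the mode makes that degree carry a major triad, the tonic is B and the mode is major.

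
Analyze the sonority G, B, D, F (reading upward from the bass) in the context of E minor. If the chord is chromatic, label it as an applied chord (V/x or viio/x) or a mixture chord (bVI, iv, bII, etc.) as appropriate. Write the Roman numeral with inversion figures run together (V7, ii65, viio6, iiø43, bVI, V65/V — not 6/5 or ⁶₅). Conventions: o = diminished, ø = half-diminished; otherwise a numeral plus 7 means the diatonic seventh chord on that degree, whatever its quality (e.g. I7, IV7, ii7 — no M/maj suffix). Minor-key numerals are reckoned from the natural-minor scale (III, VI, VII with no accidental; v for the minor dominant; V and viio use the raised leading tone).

V7/VI

The pitches G-B-D-F form a dominant seventh chord rooted on G.
G is not a diatonic chord root with this quality in E minor, but it lies a perfect fifth above C (VI), so the chord functions as an applied dominant of VI.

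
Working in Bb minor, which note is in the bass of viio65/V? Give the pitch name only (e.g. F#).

G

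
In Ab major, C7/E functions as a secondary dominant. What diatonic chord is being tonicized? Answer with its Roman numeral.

The chord is a dominant seventh chord on C.
A dominant resolves down a perfect fifth: C → F. In Ab major, F is scale degree 6, i.e. vi.

vi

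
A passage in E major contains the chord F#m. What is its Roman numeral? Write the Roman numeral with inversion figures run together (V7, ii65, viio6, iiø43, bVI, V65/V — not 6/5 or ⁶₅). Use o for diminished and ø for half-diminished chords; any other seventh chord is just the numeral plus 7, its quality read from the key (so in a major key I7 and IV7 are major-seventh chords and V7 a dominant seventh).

The pitches F#-A-C# form a minor triad rooted on F#.
In E major, F# is the supertonic; the diatonic minor triad there is ii.

ii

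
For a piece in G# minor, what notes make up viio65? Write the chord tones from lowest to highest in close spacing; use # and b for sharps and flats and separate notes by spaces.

In G# minor, the leading-tone chord is built on the raised seventh degree, F##.
Stacking thirds from F## gives F##-A#-C#-E.
With the 65 figure the chord is in first inversion; from the bass A# upward in close position it reads A#-C#-E-F##.

A# C# E F##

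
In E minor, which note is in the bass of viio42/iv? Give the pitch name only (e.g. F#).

The applied chord viio42/iv is rooted on G#: G#-B-D-F.
The figure 42 means third inversion — the seventh is in the bass.

F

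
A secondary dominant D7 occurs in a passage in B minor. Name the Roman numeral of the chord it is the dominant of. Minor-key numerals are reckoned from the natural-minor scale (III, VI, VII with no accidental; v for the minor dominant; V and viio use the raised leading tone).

The chord is a dominant seventh chord on D.
A dominant resolves down a perfect fifth: D → G. In B minor, G is scale degree 6, i.e. VI.

VI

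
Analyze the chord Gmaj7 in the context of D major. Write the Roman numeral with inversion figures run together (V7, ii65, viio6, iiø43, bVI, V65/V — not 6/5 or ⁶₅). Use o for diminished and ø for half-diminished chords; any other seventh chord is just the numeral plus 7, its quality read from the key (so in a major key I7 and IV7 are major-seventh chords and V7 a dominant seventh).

IV7

The pitches G-B-D-F# form a major seventh chord rooted on G.
G is scale degree 4 in D major, and a major seventh chord on that degree is written IV7.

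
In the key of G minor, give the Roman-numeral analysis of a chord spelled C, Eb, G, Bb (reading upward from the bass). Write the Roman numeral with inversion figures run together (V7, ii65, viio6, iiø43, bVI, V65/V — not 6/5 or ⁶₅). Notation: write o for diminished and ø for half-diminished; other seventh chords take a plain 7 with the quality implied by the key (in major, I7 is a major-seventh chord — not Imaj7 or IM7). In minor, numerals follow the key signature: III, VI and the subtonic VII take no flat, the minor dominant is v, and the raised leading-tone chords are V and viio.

Stacked in thirds the chord is C-Eb-G-Bb: a minor seventh chord on C.
In G minor, C is the subdominant; the diatonic minor seventh chord there is iv7.

iv7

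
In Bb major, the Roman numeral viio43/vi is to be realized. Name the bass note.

C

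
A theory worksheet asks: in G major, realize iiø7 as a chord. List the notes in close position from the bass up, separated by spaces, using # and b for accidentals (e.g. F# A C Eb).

iiø7 is the half-diminished supertonic seventh, borrowed from the parallel minor. In G major that root is A.
So the chord is A-C-Eb-G, a half-diminished seventh chord.

A C Eb G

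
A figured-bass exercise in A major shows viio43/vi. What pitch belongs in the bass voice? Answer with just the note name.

B

The applied chord viio43/vi is rooted on E#: E#-G#-B-D.
The figure 43 means second inversion — the fifth is in the bass.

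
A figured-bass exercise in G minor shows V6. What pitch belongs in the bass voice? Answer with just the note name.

V in G minor has root D; the chord is D-F#-A.
The figure 6 means first inversion — the third is in the bass.

F#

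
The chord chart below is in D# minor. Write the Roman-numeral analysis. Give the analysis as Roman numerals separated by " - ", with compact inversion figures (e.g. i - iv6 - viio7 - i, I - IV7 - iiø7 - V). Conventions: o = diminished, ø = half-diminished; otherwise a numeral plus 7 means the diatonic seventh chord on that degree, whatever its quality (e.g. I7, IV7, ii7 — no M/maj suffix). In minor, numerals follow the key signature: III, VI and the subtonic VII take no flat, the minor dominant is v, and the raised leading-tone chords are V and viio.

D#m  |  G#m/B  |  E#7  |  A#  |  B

D#m: minor triad on D# = scale degree 1 → i.
G#m/B: root G# is the subdominant; minor triad there is iv6.
E#7: a dominant seventh chord on E#, the applied dominant of V → V7/V.
A# has root A#, degree 5 in D# minor, so V.
B: root B is the submediant; major triad there is VI.

i - iv6 - V7/V - V - VI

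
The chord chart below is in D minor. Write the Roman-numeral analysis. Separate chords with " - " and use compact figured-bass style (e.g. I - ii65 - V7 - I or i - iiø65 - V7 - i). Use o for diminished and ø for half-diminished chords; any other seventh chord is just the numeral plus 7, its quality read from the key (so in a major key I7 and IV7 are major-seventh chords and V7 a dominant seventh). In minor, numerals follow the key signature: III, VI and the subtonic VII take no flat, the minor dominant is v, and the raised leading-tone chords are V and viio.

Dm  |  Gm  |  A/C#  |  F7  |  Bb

Dm: minor triad on D = scale degree 1 → i.
Gm has root G, degree 4 in D minor, so iv.
A/C#: major triad on A = scale degree 5 → V6.
F7: chromatic; F is V of VI, so V7/VI.
Bb: root Bb is the submediant; major triad there is VI.

i - iv - V6 - V7/VI - VI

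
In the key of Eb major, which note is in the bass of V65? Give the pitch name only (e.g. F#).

D

V in Eb major has root Bb; the chord is Bb-D-F-Ab.
The figure 65 means first inversion — the third is in the bass.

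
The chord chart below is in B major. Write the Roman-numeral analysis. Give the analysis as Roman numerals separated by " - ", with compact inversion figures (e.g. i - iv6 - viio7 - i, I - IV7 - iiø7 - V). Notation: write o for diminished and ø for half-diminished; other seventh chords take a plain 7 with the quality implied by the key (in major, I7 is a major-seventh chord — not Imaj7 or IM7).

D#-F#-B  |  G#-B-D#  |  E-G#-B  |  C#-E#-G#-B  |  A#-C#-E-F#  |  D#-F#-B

D#-F#-B has root B, degree 1 in B major, so I6.
G#-B-D#: root G# is the submediant; minor triad there is vi.
E-G#-B: root E is the subdominant; major triad there is IV.
C#-E#-G#-B is the secondary dominant of V (dominant seventh chord on C#): V7/V.
A#-C#-E-F#: root F# is the dominant; dominant seventh chord there is V65.
D#-F#-B: root B is the tonic; major triad there is I6.

I6 - vi - IV - V7/V - V65 - I6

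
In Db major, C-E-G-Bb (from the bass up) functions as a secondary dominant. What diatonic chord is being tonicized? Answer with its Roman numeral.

iii

The chord is a dominant seventh chord on C.
A dominant resolves down a perfect fifth: C → F. In Db major, F is scale degree 3, i.e. iii.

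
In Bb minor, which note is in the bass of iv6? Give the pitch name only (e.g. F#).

iv in Bb minor has root Eb; the chord is Eb-Gb-Bb.
The figure 6 means first inversion — the third is in the bass.

Gb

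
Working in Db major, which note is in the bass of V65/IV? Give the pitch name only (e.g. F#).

The applied chord V65/IV is rooted on Db: Db-F-Ab-Cb.
The figure 65 means first inversion — the third is in the bass.

F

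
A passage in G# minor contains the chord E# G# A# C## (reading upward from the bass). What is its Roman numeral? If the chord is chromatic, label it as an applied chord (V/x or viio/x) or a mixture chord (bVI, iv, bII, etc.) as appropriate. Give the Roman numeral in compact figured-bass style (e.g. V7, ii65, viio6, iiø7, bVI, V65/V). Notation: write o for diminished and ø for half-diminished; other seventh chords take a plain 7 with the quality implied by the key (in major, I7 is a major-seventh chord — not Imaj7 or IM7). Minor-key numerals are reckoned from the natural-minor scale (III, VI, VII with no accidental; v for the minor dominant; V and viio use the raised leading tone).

The pitches A#-C##-E#-G# form a dominant seventh chord rooted on A#.
A# is not a diatonic chord root with this quality in G# minor, but it lies a perfect fifth above D# (V), so the chord functions as an applied dominant of V.
With E# in the bass the chord is in second inversion, so the figured bass is 43.

V43/V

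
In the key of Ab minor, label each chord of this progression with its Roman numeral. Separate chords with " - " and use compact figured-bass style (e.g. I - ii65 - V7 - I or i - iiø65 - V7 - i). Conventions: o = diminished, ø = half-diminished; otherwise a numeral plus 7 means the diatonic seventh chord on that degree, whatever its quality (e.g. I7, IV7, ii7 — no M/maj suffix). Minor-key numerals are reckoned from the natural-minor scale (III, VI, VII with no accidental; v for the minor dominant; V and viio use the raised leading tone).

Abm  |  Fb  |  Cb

Abm: root Ab is the tonic; minor triad there is i.
Fb: major triad on Fb = scale degree 6 → VI.
Cb: major triad on Cb = scale degree 3 → III.

i - VI - III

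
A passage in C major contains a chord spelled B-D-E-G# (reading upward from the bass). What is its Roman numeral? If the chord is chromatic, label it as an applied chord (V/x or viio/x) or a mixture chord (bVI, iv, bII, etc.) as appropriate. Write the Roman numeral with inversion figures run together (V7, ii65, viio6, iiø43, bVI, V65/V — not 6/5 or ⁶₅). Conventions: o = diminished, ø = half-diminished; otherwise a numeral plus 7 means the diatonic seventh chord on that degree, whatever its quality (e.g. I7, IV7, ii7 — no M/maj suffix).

V43/vi

The pitches E-G#-B-D form a dominant seventh chord rooted on E.
E is not a diatonic chord root with this quality in C major, but it lies a perfect fifth above A (vi), so the chord functions as an applied dominant of vi.
With B in the bass the chord is in second inversion, so the figured bass is 43.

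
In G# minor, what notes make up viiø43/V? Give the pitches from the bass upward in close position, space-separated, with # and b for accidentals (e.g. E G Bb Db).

G# B# C## E#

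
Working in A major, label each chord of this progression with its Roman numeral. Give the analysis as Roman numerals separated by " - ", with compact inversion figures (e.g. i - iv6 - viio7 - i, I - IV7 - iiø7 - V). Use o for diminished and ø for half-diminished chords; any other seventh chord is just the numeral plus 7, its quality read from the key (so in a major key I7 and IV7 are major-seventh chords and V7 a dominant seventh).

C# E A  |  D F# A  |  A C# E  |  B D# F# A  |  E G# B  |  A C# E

I6 - IV - I - V7/V - V - I

C#-E-A has root A, degree 1 in A major, so I6.
D-F#-A: major triad on D = scale degree 4 → IV.
A-C#-E has root A, degree 1 in A major, so I.
B-D#-F#-A: a dominant seventh chord on B, the applied dominant of V → V7/V.
E-G#-B: root E is the dominant; major triad there is V.
A-C#-E: root A is the tonic; major triad there is I.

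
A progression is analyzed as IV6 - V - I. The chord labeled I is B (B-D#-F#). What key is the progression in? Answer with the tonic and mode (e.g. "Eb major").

The anchor chord is a major triad on B, labeled I.
If B is scale degree 1 and the mode makes that degree carry a major triad, the tonic is B and the mode is major.

B major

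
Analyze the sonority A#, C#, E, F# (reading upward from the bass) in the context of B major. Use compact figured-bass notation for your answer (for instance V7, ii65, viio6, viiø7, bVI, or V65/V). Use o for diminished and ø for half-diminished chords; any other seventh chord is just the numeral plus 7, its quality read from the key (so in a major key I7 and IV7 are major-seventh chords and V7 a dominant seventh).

Stacked in thirds the chord is F#-A#-C#-E: a dominant seventh chord on F#.
F# is scale degree 5 in B major, and a dominant seventh chord on that degree is written V7.
With A# in the bass the chord is in first inversion, so the figured bass is 65.

V65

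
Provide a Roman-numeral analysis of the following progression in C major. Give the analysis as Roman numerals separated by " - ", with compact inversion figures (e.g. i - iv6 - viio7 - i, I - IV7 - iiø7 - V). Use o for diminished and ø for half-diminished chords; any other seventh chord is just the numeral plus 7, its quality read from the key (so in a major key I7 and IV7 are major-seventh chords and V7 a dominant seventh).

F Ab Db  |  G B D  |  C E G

bII6 - V - I

F-Ab-Db: major triad on Db — chromatic; Db is the lowered second degree, so this is the Neapolitan sixth, bII6 (third, F, in the bass — hence the 6).
G-B-D has root G, degree 5 in C major, so V.
C-E-G: root C is the tonic; major triad there is I.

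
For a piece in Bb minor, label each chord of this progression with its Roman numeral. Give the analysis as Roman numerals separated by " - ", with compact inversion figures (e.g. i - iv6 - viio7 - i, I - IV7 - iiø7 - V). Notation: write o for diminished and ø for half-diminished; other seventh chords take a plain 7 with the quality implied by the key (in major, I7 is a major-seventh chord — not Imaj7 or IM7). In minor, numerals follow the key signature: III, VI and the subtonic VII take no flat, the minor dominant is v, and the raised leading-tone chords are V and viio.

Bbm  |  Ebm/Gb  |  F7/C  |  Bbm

i - iv6 - V43 - i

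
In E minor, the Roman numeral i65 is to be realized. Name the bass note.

i in E minor has root E; the chord is E-G-B-D.
The figure 65 means first inversion — the third is in the bass.

G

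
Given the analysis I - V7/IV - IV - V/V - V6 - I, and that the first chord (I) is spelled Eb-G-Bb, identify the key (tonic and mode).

Eb major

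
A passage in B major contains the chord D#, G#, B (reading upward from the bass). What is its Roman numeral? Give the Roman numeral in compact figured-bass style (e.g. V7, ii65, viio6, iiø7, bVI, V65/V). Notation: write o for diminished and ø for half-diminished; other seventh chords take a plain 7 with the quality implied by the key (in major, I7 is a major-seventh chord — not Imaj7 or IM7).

vi64

Stacked in thirds the chord is G#-B-D#: a minor triad on G#.
G# is scale degree 6 in B major, and a minor triad on that degree is written vi.
With D# in the bass the chord is in second inversion, so the figured bass is 64.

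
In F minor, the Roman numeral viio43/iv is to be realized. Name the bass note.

Eb

The applied chord viio43/iv is rooted on A: A-C-Eb-Gb.
The figure 43 means second inversion — the fifth is in the bass.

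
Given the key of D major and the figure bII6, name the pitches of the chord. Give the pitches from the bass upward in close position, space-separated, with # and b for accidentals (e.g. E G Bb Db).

G Bb Eb

Scale degree 2 in D major is E; lowering it a half step gives Eb. bII6 is the Neapolitan sixth — a major triad on the lowered second degree, here in its customary first inversion.
So the chord is Eb-G-Bb.
With the 6 figure the chord is in first inversion; from the bass G upward in close position it reads G-Bb-Eb.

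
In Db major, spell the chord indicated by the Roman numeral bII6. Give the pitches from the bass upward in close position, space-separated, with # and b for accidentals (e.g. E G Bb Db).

Gb Bbb Ebb

Scale degree 2 in Db major is Eb; lowering it a half step gives Ebb. bII6 is the Neapolitan sixth — a major triad on the lowered second degree, here in its customary first inversion.
So the chord is Ebb-Gb-Bbb, a major triad.
The figured bass 6 indicates first inversion, placing the third (Gb) in the bass: Gb-Bbb-Ebb.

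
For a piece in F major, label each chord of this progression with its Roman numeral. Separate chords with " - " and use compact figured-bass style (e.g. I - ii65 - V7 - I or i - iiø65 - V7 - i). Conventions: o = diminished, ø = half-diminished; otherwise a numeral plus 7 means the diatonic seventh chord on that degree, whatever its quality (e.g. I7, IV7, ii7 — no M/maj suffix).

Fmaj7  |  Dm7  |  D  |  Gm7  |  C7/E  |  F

Fmaj7 has root F, degree 1 in F major, so I7.
Dm7 has root D, degree 6 in F major, so vi7.
D is the secondary dominant of ii (major triad on D): V/ii.
Gm7 has root G, degree 2 in F major, so ii7.
C7/E: root C is the dominant; dominant seventh chord there is V65.
F has root F, degree 1 in F major, so I.

I7 - vi7 - V/ii - ii7 - V65 - I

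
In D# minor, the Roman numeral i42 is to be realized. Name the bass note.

i in D# minor has root D#; the chord is D#-F#-A#-C#.
The figure 42 means third inversion — the seventh is in the bass.

C#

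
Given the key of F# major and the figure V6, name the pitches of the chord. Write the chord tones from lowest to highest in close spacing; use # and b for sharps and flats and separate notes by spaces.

E# G# C#

In F# major, scale degree 5 is C#, and the diatonic chord built there is a major triad.
That chord is spelled C#-E#-G#.
With the 6 figure the chord is in first inversion; from the bass E# upward in close position it reads E#-G#-C#.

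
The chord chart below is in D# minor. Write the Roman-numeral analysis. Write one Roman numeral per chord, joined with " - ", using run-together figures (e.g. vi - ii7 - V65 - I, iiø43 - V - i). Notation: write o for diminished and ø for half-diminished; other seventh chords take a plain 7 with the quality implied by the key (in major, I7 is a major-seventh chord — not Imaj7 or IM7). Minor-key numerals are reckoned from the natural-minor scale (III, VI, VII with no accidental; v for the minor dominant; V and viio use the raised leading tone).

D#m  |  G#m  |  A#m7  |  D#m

i - iv - v7 - i

D#m has root D#, degree 1 in D# minor, so i.
G#m: minor triad on G# = scale degree 4 → iv.
A#m7: root A# is the dominant; minor seventh chord there is v7.
D#m: root D# is the tonic; minor triad there is i.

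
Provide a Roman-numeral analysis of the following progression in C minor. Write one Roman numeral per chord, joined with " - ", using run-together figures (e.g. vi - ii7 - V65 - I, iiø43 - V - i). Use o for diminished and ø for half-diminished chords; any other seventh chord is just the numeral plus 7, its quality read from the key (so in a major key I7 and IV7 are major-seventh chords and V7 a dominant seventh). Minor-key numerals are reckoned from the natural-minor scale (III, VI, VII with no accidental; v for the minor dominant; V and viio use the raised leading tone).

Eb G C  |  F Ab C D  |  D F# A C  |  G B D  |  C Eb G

Eb-G-C: root C is the tonic; minor triad there is i6.
F-Ab-C-D: half-diminished seventh chord on D = scale degree 2 → iiø65.
D-F#-A-C: chromatic; D is V of V, so V7/V.
G-B-D has root G, degree 5 in C minor, so V.
C-Eb-G has root C, degree 1 in C minor, so i.

i6 - iiø65 - V7/V - V - i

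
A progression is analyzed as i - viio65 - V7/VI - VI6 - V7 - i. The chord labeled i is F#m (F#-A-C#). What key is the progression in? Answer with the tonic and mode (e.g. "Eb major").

F# minor

The anchor chord is a minor triad on F#, labeled i.
If F# is scale degree 1 and the mode makes that degree carry a minor triad, the tonic is F# and the mode is minor.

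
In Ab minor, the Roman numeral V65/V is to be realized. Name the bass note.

D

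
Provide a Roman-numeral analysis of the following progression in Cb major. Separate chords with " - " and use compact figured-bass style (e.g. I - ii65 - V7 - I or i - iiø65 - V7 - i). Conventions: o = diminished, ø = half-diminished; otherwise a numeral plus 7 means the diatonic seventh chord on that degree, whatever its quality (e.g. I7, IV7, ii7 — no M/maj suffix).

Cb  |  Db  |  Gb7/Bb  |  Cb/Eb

Cb has root Cb, degree 1 in Cb major, so I.
Db: a major triad on Db, the applied dominant of V → V/V.
Gb7/Bb has root Gb, degree 5 in Cb major, so V65.
Cb/Eb: root Cb is the tonic; major triad there is I6.

I - V/V - V65 - I6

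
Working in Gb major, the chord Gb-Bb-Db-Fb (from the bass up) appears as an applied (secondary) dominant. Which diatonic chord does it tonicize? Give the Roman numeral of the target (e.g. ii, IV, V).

IV

The chord is a dominant seventh chord on Gb.
A dominant resolves down a perfect fifth: Gb → Cb. In Gb major, Cb is scale degree 4, i.e. IV.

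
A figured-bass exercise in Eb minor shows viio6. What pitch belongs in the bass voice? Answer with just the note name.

viio in Eb minor has root D; the chord is D-F-Ab.
The figure 6 means first inversion — the third is in the bass.

F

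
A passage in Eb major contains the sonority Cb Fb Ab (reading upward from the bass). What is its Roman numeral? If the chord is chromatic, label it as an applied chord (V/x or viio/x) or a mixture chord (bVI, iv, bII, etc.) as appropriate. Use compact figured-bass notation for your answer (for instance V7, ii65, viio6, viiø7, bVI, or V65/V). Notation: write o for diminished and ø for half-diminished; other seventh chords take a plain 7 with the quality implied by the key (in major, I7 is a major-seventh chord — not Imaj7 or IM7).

bII64

The pitches Fb-Ab-Cb form a major triad rooted on Fb.
Fb is the lowered second degree of Eb major (diatonic 2 would be F). This is the Neapolitan chord — a major triad on the lowered second degree.
With Cb in the bass the chord is in second inversion, so the figured bass is 64.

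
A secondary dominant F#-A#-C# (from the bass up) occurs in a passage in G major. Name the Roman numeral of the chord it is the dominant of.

iii

The chord is a major triad on F#.
A dominant resolves down a perfect fifth: F# → B. In G major, B is scale degree 3, i.e. iii.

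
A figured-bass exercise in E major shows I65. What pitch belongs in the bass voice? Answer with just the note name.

G#

I in E major has root E; the chord is E-G#-B-D#.
The figure 65 means first inversion — the third is in the bass.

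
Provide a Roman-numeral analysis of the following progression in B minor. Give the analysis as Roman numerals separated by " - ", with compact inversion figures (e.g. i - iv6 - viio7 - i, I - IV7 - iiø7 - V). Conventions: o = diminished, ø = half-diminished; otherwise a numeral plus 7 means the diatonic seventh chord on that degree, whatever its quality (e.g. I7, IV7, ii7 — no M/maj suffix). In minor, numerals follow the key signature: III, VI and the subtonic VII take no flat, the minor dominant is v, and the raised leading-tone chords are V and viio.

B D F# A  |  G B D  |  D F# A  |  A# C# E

i7 - VI - III - viio

B-D-F#-A: root B is the tonic; minor seventh chord there is i7.
G-B-D: root G is the submediant; major triad there is VI.
D-F#-A: major triad on D = scale degree 3 → III.
A#-C#-E: root A# is the leading tone; diminished triad there is viio.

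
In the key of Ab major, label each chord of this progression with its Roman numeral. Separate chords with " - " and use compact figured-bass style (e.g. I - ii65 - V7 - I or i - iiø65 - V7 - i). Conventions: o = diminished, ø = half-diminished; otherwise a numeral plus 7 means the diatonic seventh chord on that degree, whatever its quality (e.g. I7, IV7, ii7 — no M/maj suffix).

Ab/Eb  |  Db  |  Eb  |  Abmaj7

I64 - IV - V - I7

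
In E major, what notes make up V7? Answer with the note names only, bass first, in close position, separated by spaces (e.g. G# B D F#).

The numeral's case and figure indicate a dominant seventh chord. In E major its root, the fifth degree, is B.
That chord is spelled B-D#-F#-A.

B D# F# A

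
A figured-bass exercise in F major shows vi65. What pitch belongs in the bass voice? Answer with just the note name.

F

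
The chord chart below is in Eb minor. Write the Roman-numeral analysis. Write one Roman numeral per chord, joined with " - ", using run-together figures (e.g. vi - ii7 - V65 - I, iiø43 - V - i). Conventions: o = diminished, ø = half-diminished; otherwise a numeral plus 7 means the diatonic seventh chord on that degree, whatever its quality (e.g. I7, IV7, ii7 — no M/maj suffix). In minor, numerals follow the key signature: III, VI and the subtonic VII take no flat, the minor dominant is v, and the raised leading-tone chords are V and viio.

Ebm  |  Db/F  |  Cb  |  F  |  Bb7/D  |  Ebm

i - VII6 - VI - V/V - V65 - i

Ebm has root Eb, degree 1 in Eb minor, so i.
Db/F: major triad on Db = scale degree 7 → VII6.
Cb: root Cb is the submediant; major triad there is VI.
F is the secondary dominant of V (major triad on F): V/V.
Bb7/D has root Bb, degree 5 in Eb minor, so V65.
Ebm: root Eb is the tonic; minor triad there is i.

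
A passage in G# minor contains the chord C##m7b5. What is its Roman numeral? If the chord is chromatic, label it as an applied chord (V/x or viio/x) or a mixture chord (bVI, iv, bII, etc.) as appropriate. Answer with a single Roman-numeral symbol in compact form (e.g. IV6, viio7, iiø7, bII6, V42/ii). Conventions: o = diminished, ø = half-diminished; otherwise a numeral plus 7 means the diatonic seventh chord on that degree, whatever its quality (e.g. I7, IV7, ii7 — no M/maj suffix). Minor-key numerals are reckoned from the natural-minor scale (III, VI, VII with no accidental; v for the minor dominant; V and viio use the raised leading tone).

viiø7/V

Stacked in thirds the chord is C##-E#-G#-B#: a half-diminished seventh chord on C##.
C## sits a half step below D# (V in G# minor); a diminished chord there is the applied leading-tone chord of V.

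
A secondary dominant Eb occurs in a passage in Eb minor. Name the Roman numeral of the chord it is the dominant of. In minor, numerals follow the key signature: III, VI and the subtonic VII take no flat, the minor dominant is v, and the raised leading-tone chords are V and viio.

iv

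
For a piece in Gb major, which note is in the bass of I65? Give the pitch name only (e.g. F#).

I in Gb major has root Gb; the chord is Gb-Bb-Db-F.
The figure 65 means first inversion — the third is in the bass.

Bb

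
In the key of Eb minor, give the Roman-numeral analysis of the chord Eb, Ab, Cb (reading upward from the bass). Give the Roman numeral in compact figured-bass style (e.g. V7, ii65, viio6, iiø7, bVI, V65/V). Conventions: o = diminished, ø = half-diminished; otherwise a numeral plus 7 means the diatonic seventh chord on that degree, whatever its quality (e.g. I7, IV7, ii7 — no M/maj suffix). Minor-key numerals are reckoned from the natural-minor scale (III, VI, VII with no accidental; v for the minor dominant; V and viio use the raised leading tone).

iv64

Stacked in thirds the chord is Ab-Cb-Eb: a minor triad on Ab.
Ab is scale degree 4 in Eb minor, and a minor triad on that degree is written iv.
With Eb in the bass the chord is in second inversion, so the figured bass is 64.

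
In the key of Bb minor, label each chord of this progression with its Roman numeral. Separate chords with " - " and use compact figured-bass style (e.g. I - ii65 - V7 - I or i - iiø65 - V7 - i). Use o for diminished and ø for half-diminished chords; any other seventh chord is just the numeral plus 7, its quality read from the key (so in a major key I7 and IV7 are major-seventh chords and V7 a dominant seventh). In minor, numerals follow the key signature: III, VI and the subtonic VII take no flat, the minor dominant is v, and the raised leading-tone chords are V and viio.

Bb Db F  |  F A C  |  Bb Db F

Bb-Db-F has root Bb, degree 1 in Bb minor, so i.
F-A-C: major triad on F = scale degree 5 → V.
Bb-Db-F has root Bb, degree 1 in Bb minor, so i.

i - V - i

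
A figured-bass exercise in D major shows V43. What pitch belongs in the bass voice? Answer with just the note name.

E

V in D major has root A; the chord is A-C#-E-G.
The figure 43 means second inversion — the fifth is in the bass.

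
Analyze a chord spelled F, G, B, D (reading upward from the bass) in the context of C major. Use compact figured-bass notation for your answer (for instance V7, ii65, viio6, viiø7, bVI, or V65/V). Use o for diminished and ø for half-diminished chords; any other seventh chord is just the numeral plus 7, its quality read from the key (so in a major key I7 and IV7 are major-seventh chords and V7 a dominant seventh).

V42

Stacked in thirds the chord is G-B-D-F: a dominant seventh chord on G.
In C major, G is the dominant; the diatonic dominant seventh chord there is V7.
With F in the bass the chord is in third inversion, so the figured bass is 42.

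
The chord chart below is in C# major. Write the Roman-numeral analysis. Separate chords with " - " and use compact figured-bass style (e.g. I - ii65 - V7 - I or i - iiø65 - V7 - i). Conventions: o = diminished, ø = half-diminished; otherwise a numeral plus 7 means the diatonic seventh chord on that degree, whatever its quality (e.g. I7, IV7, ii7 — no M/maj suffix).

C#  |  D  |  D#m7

C#: root C# is the tonic; major triad there is I.
D: D with this quality isn't in the key; a major triad on b2 is the Neapolitan chord, bII.
D#m7: root D# is the supertonic; minor seventh chord there is ii7.

I - bII - ii7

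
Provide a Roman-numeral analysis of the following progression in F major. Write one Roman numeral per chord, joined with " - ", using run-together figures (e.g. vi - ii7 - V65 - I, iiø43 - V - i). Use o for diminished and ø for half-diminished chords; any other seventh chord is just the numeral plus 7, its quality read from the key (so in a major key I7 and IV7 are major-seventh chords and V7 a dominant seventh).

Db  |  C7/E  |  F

bVI - V65 - I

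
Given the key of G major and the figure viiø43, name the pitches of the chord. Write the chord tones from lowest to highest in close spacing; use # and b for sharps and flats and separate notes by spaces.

C E F# A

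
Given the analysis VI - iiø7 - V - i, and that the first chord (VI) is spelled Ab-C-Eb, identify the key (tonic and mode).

The anchor chord is a major triad on Ab, labeled VI.
If Ab is scale degree 6 and the mode makes that degree carry a major triad, the tonic is C and the mode is minor.

C minor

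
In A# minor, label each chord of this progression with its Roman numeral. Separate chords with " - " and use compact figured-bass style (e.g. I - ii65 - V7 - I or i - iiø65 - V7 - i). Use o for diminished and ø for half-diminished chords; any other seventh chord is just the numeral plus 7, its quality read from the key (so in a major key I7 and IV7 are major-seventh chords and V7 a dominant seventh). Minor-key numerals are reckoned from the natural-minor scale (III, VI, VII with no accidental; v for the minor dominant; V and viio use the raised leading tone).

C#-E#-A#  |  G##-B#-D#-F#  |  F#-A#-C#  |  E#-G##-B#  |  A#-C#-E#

C#-E#-A#: minor triad on A# = scale degree 1 → i6.
G##-B#-D#-F#: root G## is the leading tone; fully diminished seventh chord there is viio7.
F#-A#-C#: root F# is the submediant; major triad there is VI.
E#-G##-B#: root E# is the dominant; major triad there is V.
A#-C#-E#: root A# is the tonic; minor triad there is i.

i6 - viio7 - VI - V - i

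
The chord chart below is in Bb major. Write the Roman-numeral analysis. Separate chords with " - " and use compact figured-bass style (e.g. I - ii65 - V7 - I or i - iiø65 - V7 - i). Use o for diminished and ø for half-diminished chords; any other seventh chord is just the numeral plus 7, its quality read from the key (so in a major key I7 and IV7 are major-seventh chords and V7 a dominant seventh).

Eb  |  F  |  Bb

Eb has root Eb, degree 4 in Bb major, so IV.
F has root F, degree 5 in Bb major, so V.
Bb: major triad on Bb = scale degree 1 → I.

IV - V - I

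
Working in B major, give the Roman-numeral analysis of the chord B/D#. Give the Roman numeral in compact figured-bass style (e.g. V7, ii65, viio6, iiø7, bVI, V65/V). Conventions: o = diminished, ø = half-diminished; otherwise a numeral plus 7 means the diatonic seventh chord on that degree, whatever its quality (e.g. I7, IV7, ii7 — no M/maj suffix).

I6

The pitches B-D#-F# form a major triad rooted on B.
In B major, B is the tonic; the diatonic major triad there is I.
With D# in the bass the chord is in first inversion, so the figured bass is 6.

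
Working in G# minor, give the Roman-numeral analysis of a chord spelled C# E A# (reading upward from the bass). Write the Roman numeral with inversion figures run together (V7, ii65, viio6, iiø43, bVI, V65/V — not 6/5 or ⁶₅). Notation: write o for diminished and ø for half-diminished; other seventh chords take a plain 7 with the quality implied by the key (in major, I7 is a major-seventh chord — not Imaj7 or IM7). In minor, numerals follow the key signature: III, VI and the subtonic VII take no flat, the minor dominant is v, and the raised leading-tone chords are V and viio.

Stacked in thirds the chord is A#-C#-E: a diminished triad on A#.
A# is scale degree 2 in G# minor, and a diminished triad on that degree is written iio.
With C# in the bass the chord is in first inversion, so the figured bass is 6.

iio6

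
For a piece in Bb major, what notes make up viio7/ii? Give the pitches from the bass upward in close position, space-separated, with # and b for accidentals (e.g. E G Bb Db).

B D F Ab

viio7/ii is a secondary leading-tone chord. The target ii is C in Bb major; the applied chord is rooted a semitone below, on B.
Building a fully diminished seventh chord on B gives B-D-F-Ab.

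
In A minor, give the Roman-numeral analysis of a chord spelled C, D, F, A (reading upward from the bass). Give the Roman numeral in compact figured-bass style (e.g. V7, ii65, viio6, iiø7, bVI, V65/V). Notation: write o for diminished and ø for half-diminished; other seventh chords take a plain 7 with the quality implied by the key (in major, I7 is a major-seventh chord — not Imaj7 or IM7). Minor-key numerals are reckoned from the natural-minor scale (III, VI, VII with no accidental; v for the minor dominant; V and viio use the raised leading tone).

The pitches D-F-A-C form a minor seventh chord rooted on D.
In A minor, D is the subdominant; the diatonic minor seventh chord there is iv7.
With C in the bass the chord is in third inversion, so the figured bass is 42.

iv42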